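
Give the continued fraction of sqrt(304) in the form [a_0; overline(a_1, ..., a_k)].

Write x_i = (sqrt(304) + m_i)/d_i with (m_0, d_0) = (0, 1). a_0 = floor(sqrt(304)) = 17, since 17^2 = 289 <= 304 < 324 = 18^2.
Iterate m_{i+1} = d_i*a_i - m_i, d_{i+1} = (304 - m_{i+1}^2)/d_i, a_{i+1} = floor((a_0 + m_{i+1})/d_{i+1}):
  m_1 = 1*17 - 0 = 17, d_1 = (304 - 17^2)/1 = 15/1 = 15, a_1 = floor((17 + 17)/15) = 2.
  m_2 = 15*2 - 17 = 13, d_2 = (304 - 13^2)/15 = 135/15 = 9, a_2 = floor((17 + 13)/9) = 3.
  m_3 = 9*3 - 13 = 14, d_3 = (304 - 14^2)/9 = 108/9 = 12, a_3 = floor((17 + 14)/12) = 2.
  m_4 = 12*2 - 14 = 10, d_4 = (304 - 10^2)/12 = 204/12 = 17, a_4 = floor((17 + 10)/17) = 1.
  m_5 = 17*1 - 10 = 7, d_5 = (304 - 7^2)/17 = 255/17 = 15, a_5 = floor((17 + 7)/15) = 1.
  m_6 = 15*1 - 7 = 8, d_6 = (304 - 8^2)/15 = 240/15 = 16, a_6 = floor((17 + 8)/16) = 1.
  m_7 = 16*1 - 8 = 8, d_7 = (304 - 8^2)/16 = 240/16 = 15, a_7 = floor((17 + 8)/15) = 1.
  m_8 = 15*1 - 8 = 7, d_8 = (304 - 7^2)/15 = 255/15 = 17, a_8 = floor((17 + 7)/17) = 1.
  m_9 = 17*1 - 7 = 10, d_9 = (304 - 10^2)/17 = 204/17 = 12, a_9 = floor((17 + 10)/12) = 2.
  m_10 = 12*2 - 10 = 14, d_10 = (304 - 14^2)/12 = 108/12 = 9, a_10 = floor((17 + 14)/9) = 3.
  m_11 = 9*3 - 14 = 13, d_11 = (304 - 13^2)/9 = 135/9 = 15, a_11 = floor((17 + 13)/15) = 2.
  m_12 = 15*2 - 13 = 17, d_12 = (304 - 17^2)/15 = 15/15 = 1, a_12 = floor((17 + 17)/1) = 34.
  m_13 = 1*34 - 17 = 17, d_13 = (304 - 17^2)/1 = 15/1 = 15: (m_13, d_13) = (m_1, d_1) = (17, 15), so from here the quotients repeat a_1, ..., a_12; the period length is 12.
Hence the expansion of sqrt(304) is a_0 = 17 followed by the repeating block 2, 3, 2, 1, 1, 1, 1, 1, 2, 3, 2, 34 (period 12).

[17; overline(2, 3, 2, 1, 1, 1, 1, 1, 2, 3, 2, 34)]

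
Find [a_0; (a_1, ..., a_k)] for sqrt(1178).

[34; (3, 9, 2, 9, 3, 68)]

Write x_i = (sqrt(1178) + m_i)/d_i with (m_0, d_0) = (0, 1). a_0 = floor(sqrt(1178)) = 34, since 34^2 = 1156 <= 1178 < 1225 = 35^2.
Iterate m_{i+1} = d_i*a_i - m_i, d_{i+1} = (1178 - m_{i+1}^2)/d_i, a_{i+1} = floor((a_0 + m_{i+1})/d_{i+1}):
  m_1 = 1*34 - 0 = 34, d_1 = (1178 - 34^2)/1 = 22/1 = 22, a_1 = floor((34 + 34)/22) = 3.
  m_2 = 22*3 - 34 = 32, d_2 = (1178 - 32^2)/22 = 154/22 = 7, a_2 = floor((34 + 32)/7) = 9.
  m_3 = 7*9 - 32 = 31, d_3 = (1178 - 31^2)/7 = 217/7 = 31, a_3 = floor((34 + 31)/31) = 2.
  m_4 = 31*2 - 31 = 31, d_4 = (1178 - 31^2)/31 = 217/31 = 7, a_4 = floor((34 + 31)/7) = 9.
  m_5 = 7*9 - 31 = 32, d_5 = (1178 - 32^2)/7 = 154/7 = 22, a_5 = floor((34 + 32)/22) = 3.
  m_6 = 22*3 - 32 = 34, d_6 = (1178 - 34^2)/22 = 22/22 = 1, a_6 = floor((34 + 34)/1) = 68.
  m_7 = 1*68 - 34 = 34, d_7 = (1178 - 34^2)/1 = 22/1 = 22: (m_7, d_7) = (m_1, d_1) = (34, 22), so from here the quotients repeat a_1, ..., a_6; the period length is 6.
Hence the expansion of sqrt(1178) is a_0 = 34 followed by the repeating block 3, 9, 2, 9, 3, 68 (period 6).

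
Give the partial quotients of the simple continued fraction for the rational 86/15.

[5; 1, 2, 1, 3]

Run the Euclidean algorithm on 86 and 15; the successive quotients are the partial quotients a_0, a_1, ... (each step inverts the fractional part left over by the previous one):
  86 = 5*15 + 11, so a_0 = 5.
  15 = 1*11 + 4, so a_1 = 1.
  11 = 2*4 + 3, so a_2 = 2.
  4 = 1*3 + 1, so a_3 = 1.
  3 = 3*1 + 0, so a_4 = 3.
The remainder reaches 0 after 5 divisions, so the expansion has 5 partial quotients, read off in order.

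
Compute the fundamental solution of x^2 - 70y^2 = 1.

First expand sqrt(70) as a continued fraction. With x_i = (sqrt(70) + m_i)/d_i and (m_0, d_0) = (0, 1): a_0 = floor(sqrt(70)) = 8, since 8^2 = 64 <= 70 < 81 = 9^2.
Iterate m_{i+1} = d_i*a_i - m_i, d_{i+1} = (70 - m_{i+1}^2)/d_i, a_{i+1} = floor((a_0 + m_{i+1})/d_{i+1}):
  m_1 = 1*8 - 0 = 8, d_1 = (70 - 8^2)/1 = 6/1 = 6, a_1 = floor((8 + 8)/6) = 2.
  m_2 = 6*2 - 8 = 4, d_2 = (70 - 4^2)/6 = 54/6 = 9, a_2 = floor((8 + 4)/9) = 1.
  m_3 = 9*1 - 4 = 5, d_3 = (70 - 5^2)/9 = 45/9 = 5, a_3 = floor((8 + 5)/5) = 2.
  m_4 = 5*2 - 5 = 5, d_4 = (70 - 5^2)/5 = 45/5 = 9, a_4 = floor((8 + 5)/9) = 1.
  m_5 = 9*1 - 5 = 4, d_5 = (70 - 4^2)/9 = 54/9 = 6, a_5 = floor((8 + 4)/6) = 2.
  m_6 = 6*2 - 4 = 8, d_6 = (70 - 8^2)/6 = 6/6 = 1, a_6 = floor((8 + 8)/1) = 16.
  m_7 = 1*16 - 8 = 8, d_7 = (70 - 8^2)/1 = 6/1 = 6: (m_7, d_7) = (m_1, d_1) = (8, 6), so from here the quotients repeat a_1, ..., a_6; the period length is 6.
So sqrt(70) = [8; (2, 1, 2, 1, 2, 16)] with period length k = 6.
k is even, so the fundamental solution of x^2 - 70y^2 = 1 is (p_{k-1}, q_{k-1}) = (p_5, q_5); compute convergents through index 5.
Convergents (p_i = a_i*p_{i-1} + p_{i-2}, q_i = a_i*q_{i-1} + q_{i-2} with p_{-2}=0, p_{-1}=1, q_{-2}=1, q_{-1}=0):
  i=0: a_0=8, p_0 = 8*1 + 0 = 8, q_0 = 8*0 + 1 = 1.
  i=1: a_1=2, p_1 = 2*8 + 1 = 17, q_1 = 2*1 + 0 = 2.
  i=2: a_2=1, p_2 = 1*17 + 8 = 25, q_2 = 1*2 + 1 = 3.
  i=3: a_3=2, p_3 = 2*25 + 17 = 67, q_3 = 2*3 + 2 = 8.
  i=4: a_4=1, p_4 = 1*67 + 25 = 92, q_4 = 1*8 + 3 = 11.
  i=5: a_5=2, p_5 = 2*92 + 67 = 251, q_5 = 2*11 + 8 = 30.
Check: 251^2 - 70*30^2 = 63001 - 63000 = 1, so (x, y) = (251, 30) solves the equation, and by the theorem it is the least positive solution.

(x, y) = (251, 30)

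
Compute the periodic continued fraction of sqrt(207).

[14; (2, 1, 1, 2, 1, 1, 2, 28)]

Write x_i = (sqrt(207) + m_i)/d_i with (m_0, d_0) = (0, 1). a_0 = floor(sqrt(207)) = 14, since 14^2 = 196 <= 207 < 225 = 15^2.
Iterate m_{i+1} = d_i*a_i - m_i, d_{i+1} = (207 - m_{i+1}^2)/d_i, a_{i+1} = floor((a_0 + m_{i+1})/d_{i+1}):
  m_1 = 1*14 - 0 = 14, d_1 = (207 - 14^2)/1 = 11/1 = 11, a_1 = floor((14 + 14)/11) = 2.
  m_2 = 11*2 - 14 = 8, d_2 = (207 - 8^2)/11 = 143/11 = 13, a_2 = floor((14 + 8)/13) = 1.
  m_3 = 13*1 - 8 = 5, d_3 = (207 - 5^2)/13 = 182/13 = 14, a_3 = floor((14 + 5)/14) = 1.
  m_4 = 14*1 - 5 = 9, d_4 = (207 - 9^2)/14 = 126/14 = 9, a_4 = floor((14 + 9)/9) = 2.
  m_5 = 9*2 - 9 = 9, d_5 = (207 - 9^2)/9 = 126/9 = 14, a_5 = floor((14 + 9)/14) = 1.
  m_6 = 14*1 - 9 = 5, d_6 = (207 - 5^2)/14 = 182/14 = 13, a_6 = floor((14 + 5)/13) = 1.
  m_7 = 13*1 - 5 = 8, d_7 = (207 - 8^2)/13 = 143/13 = 11, a_7 = floor((14 + 8)/11) = 2.
  m_8 = 11*2 - 8 = 14, d_8 = (207 - 14^2)/11 = 11/11 = 1, a_8 = floor((14 + 14)/1) = 28.
  m_9 = 1*28 - 14 = 14, d_9 = (207 - 14^2)/1 = 11/1 = 11: (m_9, d_9) = (m_1, d_1) = (14, 11), so from here the quotients repeat a_1, ..., a_8; the period length is 8.
Hence the expansion of sqrt(207) is a_0 = 14 followed by the repeating block 2, 1, 1, 2, 1, 1, 2, 28 (period 8).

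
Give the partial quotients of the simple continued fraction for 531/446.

Run the Euclidean algorithm on 531 and 446; the successive quotients are the partial quotients a_0, a_1, ... (each step inverts the fractional part left over by the previous one):
  531 = 1*446 + 85, so a_0 = 1.
  446 = 5*85 + 21, so a_1 = 5.
  85 = 4*21 + 1, so a_2 = 4.
  21 = 21*1 + 0, so a_3 = 21.
The remainder reaches 0 after 4 divisions, so the expansion has 4 partial quotients, read off in order.

[1; 5, 4, 21]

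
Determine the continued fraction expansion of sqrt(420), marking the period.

Write x_i = (sqrt(420) + m_i)/d_i with (m_0, d_0) = (0, 1). a_0 = floor(sqrt(420)) = 20, since 20^2 = 400 <= 420 < 441 = 21^2.
Iterate m_{i+1} = d_i*a_i - m_i, d_{i+1} = (420 - m_{i+1}^2)/d_i, a_{i+1} = floor((a_0 + m_{i+1})/d_{i+1}):
  m_1 = 1*20 - 0 = 20, d_1 = (420 - 20^2)/1 = 20/1 = 20, a_1 = floor((20 + 20)/20) = 2.
  m_2 = 20*2 - 20 = 20, d_2 = (420 - 20^2)/20 = 20/20 = 1, a_2 = floor((20 + 20)/1) = 40.
  m_3 = 1*40 - 20 = 20, d_3 = (420 - 20^2)/1 = 20/1 = 20: (m_3, d_3) = (m_1, d_1) = (20, 20), so from here the quotients repeat a_1, a_2; the period length is 2.
Hence the expansion of sqrt(420) is a_0 = 20 followed by the repeating block 2, 40 (period 2).

[20; (2, 40)]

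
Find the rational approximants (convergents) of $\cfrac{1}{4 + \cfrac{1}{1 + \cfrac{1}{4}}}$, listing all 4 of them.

Using the convergent recurrence p_i = a_i*p_{i-1} + p_{i-2}, q_i = a_i*q_{i-1} + q_{i-2} with p_{-2}=0, p_{-1}=1, q_{-2}=1, q_{-1}=0:
  i=0: a_0=0, p_0 = 0*1 + 0 = 0, q_0 = 0*0 + 1 = 1.
  i=1: a_1=4, p_1 = 4*0 + 1 = 1, q_1 = 4*1 + 0 = 4.
  i=2: a_2=1, p_2 = 1*1 + 0 = 1, q_2 = 1*4 + 1 = 5.
  i=3: a_3=4, p_3 = 4*1 + 1 = 5, q_3 = 4*5 + 4 = 24.

0/1, 1/4, 1/5, 5/24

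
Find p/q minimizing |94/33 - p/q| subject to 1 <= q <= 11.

Expand x = 94/33 as a continued fraction with the Euclidean algorithm:
  94 = 2*33 + 28, so a_0 = 2.
  33 = 1*28 + 5, so a_1 = 1.
  28 = 5*5 + 3, so a_2 = 5.
  5 = 1*3 + 2, so a_3 = 1.
  3 = 1*2 + 1, so a_4 = 1.
  2 = 2*1 + 0, so a_5 = 2.
so x = [2; 1, 5, 1, 1, 2].
Convergents (p_i = a_i*p_{i-1} + p_{i-2}, q_i = a_i*q_{i-1} + q_{i-2} with p_{-2}=0, p_{-1}=1, q_{-2}=1, q_{-1}=0), until the denominator exceeds 11:
  i=0: a_0=2, p_0 = 2*1 + 0 = 2, q_0 = 2*0 + 1 = 1.
  i=1: a_1=1, p_1 = 1*2 + 1 = 3, q_1 = 1*1 + 0 = 1.
  i=2: a_2=5, p_2 = 5*3 + 2 = 17, q_2 = 5*1 + 1 = 6.
  i=3: a_3=1, p_3 = 1*17 + 3 = 20, q_3 = 1*6 + 1 = 7.
  i=4: a_4=1, p_4 = 1*20 + 17 = 37, q_4 = 1*7 + 6 = 13.
q_4 = 13 > 11, so the last convergent with denominator <= 11 is p_3/q_3 = 20/7.
The closest fraction with denominator <= 11 is either p_3/q_3 or the intermediate fraction (k*p_3 + p_2)/(k*q_3 + q_2) with the largest k >= 1 whose denominator stays <= 11; these approach x as k grows, and every other convergent or intermediate fraction in range is farther away.
Largest k: floor((11 - q_2)/q_3) = floor((11 - 6)/7) = 0.
Since k = 0, no intermediate fraction beyond p_3/q_3 has denominator <= 11, so the convergent 20/7 is the closest (its error is |94*7 - 20*33|/(33*7) = 2/231).

20/7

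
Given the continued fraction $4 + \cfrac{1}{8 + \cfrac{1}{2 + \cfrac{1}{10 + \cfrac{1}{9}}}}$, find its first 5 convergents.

Using the convergent recurrence p_i = a_i*p_{i-1} + p_{i-2}, q_i = a_i*q_{i-1} + q_{i-2} with p_{-2}=0, p_{-1}=1, q_{-2}=1, q_{-1}=0:
  i=0: a_0=4, p_0 = 4*1 + 0 = 4, q_0 = 4*0 + 1 = 1.
  i=1: a_1=8, p_1 = 8*4 + 1 = 33, q_1 = 8*1 + 0 = 8.
  i=2: a_2=2, p_2 = 2*33 + 4 = 70, q_2 = 2*8 + 1 = 17.
  i=3: a_3=10, p_3 = 10*70 + 33 = 733, q_3 = 10*17 + 8 = 178.
  i=4: a_4=9, p_4 = 9*733 + 70 = 6667, q_4 = 9*178 + 17 = 1619.

4/1, 33/8, 70/17, 733/178, 6667/1619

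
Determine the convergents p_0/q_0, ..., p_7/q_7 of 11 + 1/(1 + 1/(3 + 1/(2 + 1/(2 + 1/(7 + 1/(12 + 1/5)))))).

11/1, 12/1, 47/4, 106/9, 259/22, 1919/163, 23287/1978, 118354/10053

Using the convergent recurrence p_i = a_i*p_{i-1} + p_{i-2}, q_i = a_i*q_{i-1} + q_{i-2} with p_{-2}=0, p_{-1}=1, q_{-2}=1, q_{-1}=0:
  i=0: a_0=11, p_0 = 11*1 + 0 = 11, q_0 = 11*0 + 1 = 1.
  i=1: a_1=1, p_1 = 1*11 + 1 = 12, q_1 = 1*1 + 0 = 1.
  i=2: a_2=3, p_2 = 3*12 + 11 = 47, q_2 = 3*1 + 1 = 4.
  i=3: a_3=2, p_3 = 2*47 + 12 = 106, q_3 = 2*4 + 1 = 9.
  i=4: a_4=2, p_4 = 2*106 + 47 = 259, q_4 = 2*9 + 4 = 22.
  i=5: a_5=7, p_5 = 7*259 + 106 = 1919, q_5 = 7*22 + 9 = 163.
  i=6: a_6=12, p_6 = 12*1919 + 259 = 23287, q_6 = 12*163 + 22 = 1978.
  i=7: a_7=5, p_7 = 5*23287 + 1919 = 118354, q_7 = 5*1978 + 163 = 10053.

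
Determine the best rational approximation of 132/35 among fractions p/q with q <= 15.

Expand x = 132/35 as a continued fraction with the Euclidean algorithm:
  132 = 3*35 + 27, so a_0 = 3.
  35 = 1*27 + 8, so a_1 = 1.
  27 = 3*8 + 3, so a_2 = 3.
  8 = 2*3 + 2, so a_3 = 2.
  3 = 1*2 + 1, so a_4 = 1.
  2 = 2*1 + 0, so a_5 = 2.
so x = [3; 1, 3, 2, 1, 2].
Convergents (p_i = a_i*p_{i-1} + p_{i-2}, q_i = a_i*q_{i-1} + q_{i-2} with p_{-2}=0, p_{-1}=1, q_{-2}=1, q_{-1}=0), until the denominator exceeds 15:
  i=0: a_0=3, p_0 = 3*1 + 0 = 3, q_0 = 3*0 + 1 = 1.
  i=1: a_1=1, p_1 = 1*3 + 1 = 4, q_1 = 1*1 + 0 = 1.
  i=2: a_2=3, p_2 = 3*4 + 3 = 15, q_2 = 3*1 + 1 = 4.
  i=3: a_3=2, p_3 = 2*15 + 4 = 34, q_3 = 2*4 + 1 = 9.
  i=4: a_4=1, p_4 = 1*34 + 15 = 49, q_4 = 1*9 + 4 = 13.
  i=5: a_5=2, p_5 = 2*49 + 34 = 132, q_5 = 2*13 + 9 = 35.
q_5 = 35 > 15, so the last convergent with denominator <= 15 is p_4/q_4 = 49/13.
The closest fraction with denominator <= 15 is either p_4/q_4 or the intermediate fraction (k*p_4 + p_3)/(k*q_4 + q_3) with the largest k >= 1 whose denominator stays <= 15; these approach x as k grows, and every other convergent or intermediate fraction in range is farther away.
Largest k: floor((15 - q_3)/q_4) = floor((15 - 9)/13) = 0.
Since k = 0, no intermediate fraction beyond p_4/q_4 has denominator <= 15, so the convergent 49/13 is the closest (its error is |132*13 - 49*35|/(35*13) = 1/455).

49/13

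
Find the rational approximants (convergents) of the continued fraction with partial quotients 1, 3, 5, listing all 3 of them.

1/1, 4/3, 21/16

Using the convergent recurrence p_i = a_i*p_{i-1} + p_{i-2}, q_i = a_i*q_{i-1} + q_{i-2} with p_{-2}=0, p_{-1}=1, q_{-2}=1, q_{-1}=0:
  i=0: a_0=1, p_0 = 1*1 + 0 = 1, q_0 = 1*0 + 1 = 1.
  i=1: a_1=3, p_1 = 3*1 + 1 = 4, q_1 = 3*1 + 0 = 3.
  i=2: a_2=5, p_2 = 5*4 + 1 = 21, q_2 = 5*3 + 1 = 16.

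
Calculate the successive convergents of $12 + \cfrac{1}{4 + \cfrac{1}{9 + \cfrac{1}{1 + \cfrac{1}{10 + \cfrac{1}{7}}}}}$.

12/1, 49/4, 453/37, 502/41, 5473/447, 38813/3170

Using the convergent recurrence p_i = a_i*p_{i-1} + p_{i-2}, q_i = a_i*q_{i-1} + q_{i-2} with p_{-2}=0, p_{-1}=1, q_{-2}=1, q_{-1}=0:
  i=0: a_0=12, p_0 = 12*1 + 0 = 12, q_0 = 12*0 + 1 = 1.
  i=1: a_1=4, p_1 = 4*12 + 1 = 49, q_1 = 4*1 + 0 = 4.
  i=2: a_2=9, p_2 = 9*49 + 12 = 453, q_2 = 9*4 + 1 = 37.
  i=3: a_3=1, p_3 = 1*453 + 49 = 502, q_3 = 1*37 + 4 = 41.
  i=4: a_4=10, p_4 = 10*502 + 453 = 5473, q_4 = 10*41 + 37 = 447.
  i=5: a_5=7, p_5 = 7*5473 + 502 = 38813, q_5 = 7*447 + 41 = 3170.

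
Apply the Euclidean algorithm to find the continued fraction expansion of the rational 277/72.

[3; 1, 5, 1, 1, 5]

Run the Euclidean algorithm on 277 and 72; the successive quotients are the partial quotients a_0, a_1, ... (each step inverts the fractional part left over by the previous one):
  277 = 3*72 + 61, so a_0 = 3.
  72 = 1*61 + 11, so a_1 = 1.
  61 = 5*11 + 6, so a_2 = 5.
  11 = 1*6 + 5, so a_3 = 1.
  6 = 1*5 + 1, so a_4 = 1.
  5 = 5*1 + 0, so a_5 = 5.
The remainder reaches 0 after 6 divisions, so the expansion has 6 partial quotients, read off in order.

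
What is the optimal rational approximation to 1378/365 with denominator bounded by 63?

Expand x = 1378/365 as a continued fraction with the Euclidean algorithm:
  1378 = 3*365 + 283, so a_0 = 3.
  365 = 1*283 + 82, so a_1 = 1.
  283 = 3*82 + 37, so a_2 = 3.
  82 = 2*37 + 8, so a_3 = 2.
  37 = 4*8 + 5, so a_4 = 4.
  8 = 1*5 + 3, so a_5 = 1.
  5 = 1*3 + 2, so a_6 = 1.
  3 = 1*2 + 1, so a_7 = 1.
  2 = 2*1 + 0, so a_8 = 2.
so x = [3; 1, 3, 2, 4, 1, 1, 1, 2].
Convergents (p_i = a_i*p_{i-1} + p_{i-2}, q_i = a_i*q_{i-1} + q_{i-2} with p_{-2}=0, p_{-1}=1, q_{-2}=1, q_{-1}=0), until the denominator exceeds 63:
  i=0: a_0=3, p_0 = 3*1 + 0 = 3, q_0 = 3*0 + 1 = 1.
  i=1: a_1=1, p_1 = 1*3 + 1 = 4, q_1 = 1*1 + 0 = 1.
  i=2: a_2=3, p_2 = 3*4 + 3 = 15, q_2 = 3*1 + 1 = 4.
  i=3: a_3=2, p_3 = 2*15 + 4 = 34, q_3 = 2*4 + 1 = 9.
  i=4: a_4=4, p_4 = 4*34 + 15 = 151, q_4 = 4*9 + 4 = 40.
  i=5: a_5=1, p_5 = 1*151 + 34 = 185, q_5 = 1*40 + 9 = 49.
  i=6: a_6=1, p_6 = 1*185 + 151 = 336, q_6 = 1*49 + 40 = 89.
q_6 = 89 > 63, so the last convergent with denominator <= 63 is p_5/q_5 = 185/49.
The closest fraction with denominator <= 63 is either p_5/q_5 or the intermediate fraction (k*p_5 + p_4)/(k*q_5 + q_4) with the largest k >= 1 whose denominator stays <= 63; these approach x as k grows, and every other convergent or intermediate fraction in range is farther away.
Largest k: floor((63 - q_4)/q_5) = floor((63 - 40)/49) = 0.
Since k = 0, no intermediate fraction beyond p_5/q_5 has denominator <= 63, so the convergent 185/49 is the closest (its error is |1378*49 - 185*365|/(365*49) = 3/17885).

185/49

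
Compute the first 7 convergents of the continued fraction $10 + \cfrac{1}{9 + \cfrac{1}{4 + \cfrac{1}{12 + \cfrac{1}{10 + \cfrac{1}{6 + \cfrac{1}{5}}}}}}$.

10/1, 91/9, 374/37, 4579/453, 46164/4567, 281563/27855, 1453979/143842

Using the convergent recurrence p_i = a_i*p_{i-1} + p_{i-2}, q_i = a_i*q_{i-1} + q_{i-2} with p_{-2}=0, p_{-1}=1, q_{-2}=1, q_{-1}=0:
  i=0: a_0=10, p_0 = 10*1 + 0 = 10, q_0 = 10*0 + 1 = 1.
  i=1: a_1=9, p_1 = 9*10 + 1 = 91, q_1 = 9*1 + 0 = 9.
  i=2: a_2=4, p_2 = 4*91 + 10 = 374, q_2 = 4*9 + 1 = 37.
  i=3: a_3=12, p_3 = 12*374 + 91 = 4579, q_3 = 12*37 + 9 = 453.
  i=4: a_4=10, p_4 = 10*4579 + 374 = 46164, q_4 = 10*453 + 37 = 4567.
  i=5: a_5=6, p_5 = 6*46164 + 4579 = 281563, q_5 = 6*4567 + 453 = 27855.
  i=6: a_6=5, p_6 = 5*281563 + 46164 = 1453979, q_6 = 5*27855 + 4567 = 143842.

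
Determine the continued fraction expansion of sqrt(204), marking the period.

Write x_i = (sqrt(204) + m_i)/d_i with (m_0, d_0) = (0, 1). a_0 = floor(sqrt(204)) = 14, since 14^2 = 196 <= 204 < 225 = 15^2.
Iterate m_{i+1} = d_i*a_i - m_i, d_{i+1} = (204 - m_{i+1}^2)/d_i, a_{i+1} = floor((a_0 + m_{i+1})/d_{i+1}):
  m_1 = 1*14 - 0 = 14, d_1 = (204 - 14^2)/1 = 8/1 = 8, a_1 = floor((14 + 14)/8) = 3.
  m_2 = 8*3 - 14 = 10, d_2 = (204 - 10^2)/8 = 104/8 = 13, a_2 = floor((14 + 10)/13) = 1.
  m_3 = 13*1 - 10 = 3, d_3 = (204 - 3^2)/13 = 195/13 = 15, a_3 = floor((14 + 3)/15) = 1.
  m_4 = 15*1 - 3 = 12, d_4 = (204 - 12^2)/15 = 60/15 = 4, a_4 = floor((14 + 12)/4) = 6.
  m_5 = 4*6 - 12 = 12, d_5 = (204 - 12^2)/4 = 60/4 = 15, a_5 = floor((14 + 12)/15) = 1.
  m_6 = 15*1 - 12 = 3, d_6 = (204 - 3^2)/15 = 195/15 = 13, a_6 = floor((14 + 3)/13) = 1.
  m_7 = 13*1 - 3 = 10, d_7 = (204 - 10^2)/13 = 104/13 = 8, a_7 = floor((14 + 10)/8) = 3.
  m_8 = 8*3 - 10 = 14, d_8 = (204 - 14^2)/8 = 8/8 = 1, a_8 = floor((14 + 14)/1) = 28.
  m_9 = 1*28 - 14 = 14, d_9 = (204 - 14^2)/1 = 8/1 = 8: (m_9, d_9) = (m_1, d_1) = (14, 8), so from here the quotients repeat a_1, ..., a_8; the period length is 8.
Hence the expansion of sqrt(204) is a_0 = 14 followed by the repeating block 3, 1, 1, 6, 1, 1, 3, 28 (period 8).

[14; (3, 1, 1, 6, 1, 1, 3, 28)]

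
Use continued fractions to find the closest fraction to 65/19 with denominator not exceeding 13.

Expand x = 65/19 as a continued fraction with the Euclidean algorithm:
  65 = 3*19 + 8, so a_0 = 3.
  19 = 2*8 + 3, so a_1 = 2.
  8 = 2*3 + 2, so a_2 = 2.
  3 = 1*2 + 1, so a_3 = 1.
  2 = 2*1 + 0, so a_4 = 2.
so x = [3; 2, 2, 1, 2].
Convergents (p_i = a_i*p_{i-1} + p_{i-2}, q_i = a_i*q_{i-1} + q_{i-2} with p_{-2}=0, p_{-1}=1, q_{-2}=1, q_{-1}=0), until the denominator exceeds 13:
  i=0: a_0=3, p_0 = 3*1 + 0 = 3, q_0 = 3*0 + 1 = 1.
  i=1: a_1=2, p_1 = 2*3 + 1 = 7, q_1 = 2*1 + 0 = 2.
  i=2: a_2=2, p_2 = 2*7 + 3 = 17, q_2 = 2*2 + 1 = 5.
  i=3: a_3=1, p_3 = 1*17 + 7 = 24, q_3 = 1*5 + 2 = 7.
  i=4: a_4=2, p_4 = 2*24 + 17 = 65, q_4 = 2*7 + 5 = 19.
q_4 = 19 > 13, so the last convergent with denominator <= 13 is p_3/q_3 = 24/7.
The closest fraction with denominator <= 13 is either p_3/q_3 or the intermediate fraction (k*p_3 + p_2)/(k*q_3 + q_2) with the largest k >= 1 whose denominator stays <= 13; these approach x as k grows, and every other convergent or intermediate fraction in range is farther away.
Largest k: floor((13 - q_2)/q_3) = floor((13 - 5)/7) = 1.
That gives (1*24 + 17)/(1*7 + 5) = 41/12.
Compare the errors: |x - 24/7| = |65*7 - 24*19|/(19*7) = 1/133, and |x - 41/12| = |65*12 - 41*19|/(19*12) = 1/228.
Cross-multiplying, 1*133 = 133 < 228 = 1*228, so 1/228 is smaller: the intermediate fraction 41/12 is closer to x than 24/7.

41/12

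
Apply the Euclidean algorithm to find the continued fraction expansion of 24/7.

[3; 2, 3]

Run the Euclidean algorithm on 24 and 7; the successive quotients are the partial quotients a_0, a_1, ... (each step inverts the fractional part left over by the previous one):
  24 = 3*7 + 3, so a_0 = 3.
  7 = 2*3 + 1, so a_1 = 2.
  3 = 3*1 + 0, so a_2 = 3.
The remainder reaches 0 after 3 divisions, so the expansion has 3 partial quotients, read off in order.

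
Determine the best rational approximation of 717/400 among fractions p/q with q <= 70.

Expand x = 717/400 as a continued fraction with the Euclidean algorithm:
  717 = 1*400 + 317, so a_0 = 1.
  400 = 1*317 + 83, so a_1 = 1.
  317 = 3*83 + 68, so a_2 = 3.
  83 = 1*68 + 15, so a_3 = 1.
  68 = 4*15 + 8, so a_4 = 4.
  15 = 1*8 + 7, so a_5 = 1.
  8 = 1*7 + 1, so a_6 = 1.
  7 = 7*1 + 0, so a_7 = 7.
so x = [1; 1, 3, 1, 4, 1, 1, 7].
Convergents (p_i = a_i*p_{i-1} + p_{i-2}, q_i = a_i*q_{i-1} + q_{i-2} with p_{-2}=0, p_{-1}=1, q_{-2}=1, q_{-1}=0), until the denominator exceeds 70:
  i=0: a_0=1, p_0 = 1*1 + 0 = 1, q_0 = 1*0 + 1 = 1.
  i=1: a_1=1, p_1 = 1*1 + 1 = 2, q_1 = 1*1 + 0 = 1.
  i=2: a_2=3, p_2 = 3*2 + 1 = 7, q_2 = 3*1 + 1 = 4.
  i=3: a_3=1, p_3 = 1*7 + 2 = 9, q_3 = 1*4 + 1 = 5.
  i=4: a_4=4, p_4 = 4*9 + 7 = 43, q_4 = 4*5 + 4 = 24.
  i=5: a_5=1, p_5 = 1*43 + 9 = 52, q_5 = 1*24 + 5 = 29.
  i=6: a_6=1, p_6 = 1*52 + 43 = 95, q_6 = 1*29 + 24 = 53.
  i=7: a_7=7, p_7 = 7*95 + 52 = 717, q_7 = 7*53 + 29 = 400.
q_7 = 400 > 70, so the last convergent with denominator <= 70 is p_6/q_6 = 95/53.
The closest fraction with denominator <= 70 is either p_6/q_6 or the intermediate fraction (k*p_6 + p_5)/(k*q_6 + q_5) with the largest k >= 1 whose denominator stays <= 70; these approach x as k grows, and every other convergent or intermediate fraction in range is farther away.
Largest k: floor((70 - q_5)/q_6) = floor((70 - 29)/53) = 0.
Since k = 0, no intermediate fraction beyond p_6/q_6 has denominator <= 70, so the convergent 95/53 is the closest (its error is |717*53 - 95*400|/(400*53) = 1/21200).

95/53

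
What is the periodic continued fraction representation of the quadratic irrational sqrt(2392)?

[48; (1, 9, 1, 7, 4, 7, 1, 9, 1, 96)]

Write x_i = (sqrt(2392) + m_i)/d_i with (m_0, d_0) = (0, 1). a_0 = floor(sqrt(2392)) = 48, since 48^2 = 2304 <= 2392 < 2401 = 49^2.
Iterate m_{i+1} = d_i*a_i - m_i, d_{i+1} = (2392 - m_{i+1}^2)/d_i, a_{i+1} = floor((a_0 + m_{i+1})/d_{i+1}):
  m_1 = 1*48 - 0 = 48, d_1 = (2392 - 48^2)/1 = 88/1 = 88, a_1 = floor((48 + 48)/88) = 1.
  m_2 = 88*1 - 48 = 40, d_2 = (2392 - 40^2)/88 = 792/88 = 9, a_2 = floor((48 + 40)/9) = 9.
  m_3 = 9*9 - 40 = 41, d_3 = (2392 - 41^2)/9 = 711/9 = 79, a_3 = floor((48 + 41)/79) = 1.
  m_4 = 79*1 - 41 = 38, d_4 = (2392 - 38^2)/79 = 948/79 = 12, a_4 = floor((48 + 38)/12) = 7.
  m_5 = 12*7 - 38 = 46, d_5 = (2392 - 46^2)/12 = 276/12 = 23, a_5 = floor((48 + 46)/23) = 4.
  m_6 = 23*4 - 46 = 46, d_6 = (2392 - 46^2)/23 = 276/23 = 12, a_6 = floor((48 + 46)/12) = 7.
  m_7 = 12*7 - 46 = 38, d_7 = (2392 - 38^2)/12 = 948/12 = 79, a_7 = floor((48 + 38)/79) = 1.
  m_8 = 79*1 - 38 = 41, d_8 = (2392 - 41^2)/79 = 711/79 = 9, a_8 = floor((48 + 41)/9) = 9.
  m_9 = 9*9 - 41 = 40, d_9 = (2392 - 40^2)/9 = 792/9 = 88, a_9 = floor((48 + 40)/88) = 1.
  m_10 = 88*1 - 40 = 48, d_10 = (2392 - 48^2)/88 = 88/88 = 1, a_10 = floor((48 + 48)/1) = 96.
  m_11 = 1*96 - 48 = 48, d_11 = (2392 - 48^2)/1 = 88/1 = 88: (m_11, d_11) = (m_1, d_1) = (48, 88), so from here the quotients repeat a_1, ..., a_10; the period length is 10.
Hence the expansion of sqrt(2392) is a_0 = 48 followed by the repeating block 1, 9, 1, 7, 4, 7, 1, 9, 1, 96 (period 10).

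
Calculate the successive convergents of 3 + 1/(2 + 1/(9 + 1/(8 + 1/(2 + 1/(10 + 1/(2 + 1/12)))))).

Using the convergent recurrence p_i = a_i*p_{i-1} + p_{i-2}, q_i = a_i*q_{i-1} + q_{i-2} with p_{-2}=0, p_{-1}=1, q_{-2}=1, q_{-1}=0:
  i=0: a_0=3, p_0 = 3*1 + 0 = 3, q_0 = 3*0 + 1 = 1.
  i=1: a_1=2, p_1 = 2*3 + 1 = 7, q_1 = 2*1 + 0 = 2.
  i=2: a_2=9, p_2 = 9*7 + 3 = 66, q_2 = 9*2 + 1 = 19.
  i=3: a_3=8, p_3 = 8*66 + 7 = 535, q_3 = 8*19 + 2 = 154.
  i=4: a_4=2, p_4 = 2*535 + 66 = 1136, q_4 = 2*154 + 19 = 327.
  i=5: a_5=10, p_5 = 10*1136 + 535 = 11895, q_5 = 10*327 + 154 = 3424.
  i=6: a_6=2, p_6 = 2*11895 + 1136 = 24926, q_6 = 2*3424 + 327 = 7175.
  i=7: a_7=12, p_7 = 12*24926 + 11895 = 311007, q_7 = 12*7175 + 3424 = 89524.

3/1, 7/2, 66/19, 535/154, 1136/327, 11895/3424, 24926/7175, 311007/89524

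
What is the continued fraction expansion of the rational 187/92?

[2; 30, 1, 2]

Run the Euclidean algorithm on 187 and 92; the successive quotients are the partial quotients a_0, a_1, ... (each step inverts the fractional part left over by the previous one):
  187 = 2*92 + 3, so a_0 = 2.
  92 = 30*3 + 2, so a_1 = 30.
  3 = 1*2 + 1, so a_2 = 1.
  2 = 2*1 + 0, so a_3 = 2.
The remainder reaches 0 after 4 divisions, so the expansion has 4 partial quotients, read off in order.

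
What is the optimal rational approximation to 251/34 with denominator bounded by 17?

Expand x = 251/34 as a continued fraction with the Euclidean algorithm:
  251 = 7*34 + 13, so a_0 = 7.
  34 = 2*13 + 8, so a_1 = 2.
  13 = 1*8 + 5, so a_2 = 1.
  8 = 1*5 + 3, so a_3 = 1.
  5 = 1*3 + 2, so a_4 = 1.
  3 = 1*2 + 1, so a_5 = 1.
  2 = 2*1 + 0, so a_6 = 2.
so x = [7; 2, 1, 1, 1, 1, 2].
Convergents (p_i = a_i*p_{i-1} + p_{i-2}, q_i = a_i*q_{i-1} + q_{i-2} with p_{-2}=0, p_{-1}=1, q_{-2}=1, q_{-1}=0), until the denominator exceeds 17:
  i=0: a_0=7, p_0 = 7*1 + 0 = 7, q_0 = 7*0 + 1 = 1.
  i=1: a_1=2, p_1 = 2*7 + 1 = 15, q_1 = 2*1 + 0 = 2.
  i=2: a_2=1, p_2 = 1*15 + 7 = 22, q_2 = 1*2 + 1 = 3.
  i=3: a_3=1, p_3 = 1*22 + 15 = 37, q_3 = 1*3 + 2 = 5.
  i=4: a_4=1, p_4 = 1*37 + 22 = 59, q_4 = 1*5 + 3 = 8.
  i=5: a_5=1, p_5 = 1*59 + 37 = 96, q_5 = 1*8 + 5 = 13.
  i=6: a_6=2, p_6 = 2*96 + 59 = 251, q_6 = 2*13 + 8 = 34.
q_6 = 34 > 17, so the last convergent with denominator <= 17 is p_5/q_5 = 96/13.
The closest fraction with denominator <= 17 is either p_5/q_5 or the intermediate fraction (k*p_5 + p_4)/(k*q_5 + q_4) with the largest k >= 1 whose denominator stays <= 17; these approach x as k grows, and every other convergent or intermediate fraction in range is farther away.
Largest k: floor((17 - q_4)/q_5) = floor((17 - 8)/13) = 0.
Since k = 0, no intermediate fraction beyond p_5/q_5 has denominator <= 17, so the convergent 96/13 is the closest (its error is |251*13 - 96*34|/(34*13) = 1/442).

96/13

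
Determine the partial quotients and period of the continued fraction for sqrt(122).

[11; (22)]

Write x_i = (sqrt(122) + m_i)/d_i with (m_0, d_0) = (0, 1). a_0 = floor(sqrt(122)) = 11, since 11^2 = 121 <= 122 < 144 = 12^2.
Iterate m_{i+1} = d_i*a_i - m_i, d_{i+1} = (122 - m_{i+1}^2)/d_i, a_{i+1} = floor((a_0 + m_{i+1})/d_{i+1}):
  m_1 = 1*11 - 0 = 11, d_1 = (122 - 11^2)/1 = 1/1 = 1, a_1 = floor((11 + 11)/1) = 22.
  m_2 = 1*22 - 11 = 11, d_2 = (122 - 11^2)/1 = 1/1 = 1: (m_2, d_2) = (m_1, d_1) = (11, 1), so from here the quotient a_1 repeats; the period length is 1.
Hence the expansion of sqrt(122) is a_0 = 11 followed by the repeating block 22 (period 1).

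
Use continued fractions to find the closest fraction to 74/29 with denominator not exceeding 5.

13/5

Expand x = 74/29 as a continued fraction with the Euclidean algorithm:
  74 = 2*29 + 16, so a_0 = 2.
  29 = 1*16 + 13, so a_1 = 1.
  16 = 1*13 + 3, so a_2 = 1.
  13 = 4*3 + 1, so a_3 = 4.
  3 = 3*1 + 0, so a_4 = 3.
so x = [2; 1, 1, 4, 3].
Convergents (p_i = a_i*p_{i-1} + p_{i-2}, q_i = a_i*q_{i-1} + q_{i-2} with p_{-2}=0, p_{-1}=1, q_{-2}=1, q_{-1}=0), until the denominator exceeds 5:
  i=0: a_0=2, p_0 = 2*1 + 0 = 2, q_0 = 2*0 + 1 = 1.
  i=1: a_1=1, p_1 = 1*2 + 1 = 3, q_1 = 1*1 + 0 = 1.
  i=2: a_2=1, p_2 = 1*3 + 2 = 5, q_2 = 1*1 + 1 = 2.
  i=3: a_3=4, p_3 = 4*5 + 3 = 23, q_3 = 4*2 + 1 = 9.
q_3 = 9 > 5, so the last convergent with denominator <= 5 is p_2/q_2 = 5/2.
The closest fraction with denominator <= 5 is either p_2/q_2 or the intermediate fraction (k*p_2 + p_1)/(k*q_2 + q_1) with the largest k >= 1 whose denominator stays <= 5; these approach x as k grows, and every other convergent or intermediate fraction in range is farther away.
Largest k: floor((5 - q_1)/q_2) = floor((5 - 1)/2) = 2.
That gives (2*5 + 3)/(2*2 + 1) = 13/5.
Compare the errors: |x - 5/2| = |74*2 - 5*29|/(29*2) = 3/58, and |x - 13/5| = |74*5 - 13*29|/(29*5) = 7/145.
Cross-multiplying, 7*58 = 406 < 435 = 3*145, so 7/145 is smaller: the intermediate fraction 13/5 is closer to x than 5/2.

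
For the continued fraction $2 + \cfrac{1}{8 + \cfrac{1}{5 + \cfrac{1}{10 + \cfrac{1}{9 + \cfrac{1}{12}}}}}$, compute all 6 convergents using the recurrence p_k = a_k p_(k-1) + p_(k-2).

2/1, 17/8, 87/41, 887/418, 8070/3803, 97727/46054

Using the convergent recurrence p_i = a_i*p_{i-1} + p_{i-2}, q_i = a_i*q_{i-1} + q_{i-2} with p_{-2}=0, p_{-1}=1, q_{-2}=1, q_{-1}=0:
  i=0: a_0=2, p_0 = 2*1 + 0 = 2, q_0 = 2*0 + 1 = 1.
  i=1: a_1=8, p_1 = 8*2 + 1 = 17, q_1 = 8*1 + 0 = 8.
  i=2: a_2=5, p_2 = 5*17 + 2 = 87, q_2 = 5*8 + 1 = 41.
  i=3: a_3=10, p_3 = 10*87 + 17 = 887, q_3 = 10*41 + 8 = 418.
  i=4: a_4=9, p_4 = 9*887 + 87 = 8070, q_4 = 9*418 + 41 = 3803.
  i=5: a_5=12, p_5 = 12*8070 + 887 = 97727, q_5 = 12*3803 + 418 = 46054.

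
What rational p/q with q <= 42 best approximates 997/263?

Expand x = 997/263 as a continued fraction with the Euclidean algorithm:
  997 = 3*263 + 208, so a_0 = 3.
  263 = 1*208 + 55, so a_1 = 1.
  208 = 3*55 + 43, so a_2 = 3.
  55 = 1*43 + 12, so a_3 = 1.
  43 = 3*12 + 7, so a_4 = 3.
  12 = 1*7 + 5, so a_5 = 1.
  7 = 1*5 + 2, so a_6 = 1.
  5 = 2*2 + 1, so a_7 = 2.
  2 = 2*1 + 0, so a_8 = 2.
so x = [3; 1, 3, 1, 3, 1, 1, 2, 2].
Convergents (p_i = a_i*p_{i-1} + p_{i-2}, q_i = a_i*q_{i-1} + q_{i-2} with p_{-2}=0, p_{-1}=1, q_{-2}=1, q_{-1}=0), until the denominator exceeds 42:
  i=0: a_0=3, p_0 = 3*1 + 0 = 3, q_0 = 3*0 + 1 = 1.
  i=1: a_1=1, p_1 = 1*3 + 1 = 4, q_1 = 1*1 + 0 = 1.
  i=2: a_2=3, p_2 = 3*4 + 3 = 15, q_2 = 3*1 + 1 = 4.
  i=3: a_3=1, p_3 = 1*15 + 4 = 19, q_3 = 1*4 + 1 = 5.
  i=4: a_4=3, p_4 = 3*19 + 15 = 72, q_4 = 3*5 + 4 = 19.
  i=5: a_5=1, p_5 = 1*72 + 19 = 91, q_5 = 1*19 + 5 = 24.
  i=6: a_6=1, p_6 = 1*91 + 72 = 163, q_6 = 1*24 + 19 = 43.
q_6 = 43 > 42, so the last convergent with denominator <= 42 is p_5/q_5 = 91/24.
The closest fraction with denominator <= 42 is either p_5/q_5 or the intermediate fraction (k*p_5 + p_4)/(k*q_5 + q_4) with the largest k >= 1 whose denominator stays <= 42; these approach x as k grows, and every other convergent or intermediate fraction in range is farther away.
Largest k: floor((42 - q_4)/q_5) = floor((42 - 19)/24) = 0.
Since k = 0, no intermediate fraction beyond p_5/q_5 has denominator <= 42, so the convergent 91/24 is the closest (its error is |997*24 - 91*263|/(263*24) = 5/6312).

91/24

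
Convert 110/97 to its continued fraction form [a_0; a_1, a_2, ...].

Run the Euclidean algorithm on 110 and 97; the successive quotients are the partial quotients a_0, a_1, ... (each step inverts the fractional part left over by the previous one):
  110 = 1*97 + 13, so a_0 = 1.
  97 = 7*13 + 6, so a_1 = 7.
  13 = 2*6 + 1, so a_2 = 2.
  6 = 6*1 + 0, so a_3 = 6.
The remainder reaches 0 after 4 divisions, so the expansion has 4 partial quotients, read off in order.

[1; 7, 2, 6]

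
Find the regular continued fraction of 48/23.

Run the Euclidean algorithm on 48 and 23; the successive quotients are the partial quotients a_0, a_1, ... (each step inverts the fractional part left over by the previous one):
  48 = 2*23 + 2, so a_0 = 2.
  23 = 11*2 + 1, so a_1 = 11.
  2 = 2*1 + 0, so a_2 = 2.
The remainder reaches 0 after 3 divisions, so the expansion has 3 partial quotients, read off in order.

[2; 11, 2]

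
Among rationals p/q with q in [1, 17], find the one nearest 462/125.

48/13

Expand x = 462/125 as a continued fraction with the Euclidean algorithm:
  462 = 3*125 + 87, so a_0 = 3.
  125 = 1*87 + 38, so a_1 = 1.
  87 = 2*38 + 11, so a_2 = 2.
  38 = 3*11 + 5, so a_3 = 3.
  11 = 2*5 + 1, so a_4 = 2.
  5 = 5*1 + 0, so a_5 = 5.
so x = [3; 1, 2, 3, 2, 5].
Convergents (p_i = a_i*p_{i-1} + p_{i-2}, q_i = a_i*q_{i-1} + q_{i-2} with p_{-2}=0, p_{-1}=1, q_{-2}=1, q_{-1}=0), until the denominator exceeds 17:
  i=0: a_0=3, p_0 = 3*1 + 0 = 3, q_0 = 3*0 + 1 = 1.
  i=1: a_1=1, p_1 = 1*3 + 1 = 4, q_1 = 1*1 + 0 = 1.
  i=2: a_2=2, p_2 = 2*4 + 3 = 11, q_2 = 2*1 + 1 = 3.
  i=3: a_3=3, p_3 = 3*11 + 4 = 37, q_3 = 3*3 + 1 = 10.
  i=4: a_4=2, p_4 = 2*37 + 11 = 85, q_4 = 2*10 + 3 = 23.
q_4 = 23 > 17, so the last convergent with denominator <= 17 is p_3/q_3 = 37/10.
The closest fraction with denominator <= 17 is either p_3/q_3 or the intermediate fraction (k*p_3 + p_2)/(k*q_3 + q_2) with the largest k >= 1 whose denominator stays <= 17; these approach x as k grows, and every other convergent or intermediate fraction in range is farther away.
Largest k: floor((17 - q_2)/q_3) = floor((17 - 3)/10) = 1.
That gives (1*37 + 11)/(1*10 + 3) = 48/13.
Compare the errors: |x - 37/10| = |462*10 - 37*125|/(125*10) = 5/1250, and |x - 48/13| = |462*13 - 48*125|/(125*13) = 6/1625.
Cross-multiplying, 6*1250 = 7500 < 8125 = 5*1625, so 6/1625 is smaller: the intermediate fraction 48/13 is closer to x than 37/10.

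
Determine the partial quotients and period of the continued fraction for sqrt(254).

Write x_i = (sqrt(254) + m_i)/d_i with (m_0, d_0) = (0, 1). a_0 = floor(sqrt(254)) = 15, since 15^2 = 225 <= 254 < 256 = 16^2.
Iterate m_{i+1} = d_i*a_i - m_i, d_{i+1} = (254 - m_{i+1}^2)/d_i, a_{i+1} = floor((a_0 + m_{i+1})/d_{i+1}):
  m_1 = 1*15 - 0 = 15, d_1 = (254 - 15^2)/1 = 29/1 = 29, a_1 = floor((15 + 15)/29) = 1.
  m_2 = 29*1 - 15 = 14, d_2 = (254 - 14^2)/29 = 58/29 = 2, a_2 = floor((15 + 14)/2) = 14.
  m_3 = 2*14 - 14 = 14, d_3 = (254 - 14^2)/2 = 58/2 = 29, a_3 = floor((15 + 14)/29) = 1.
  m_4 = 29*1 - 14 = 15, d_4 = (254 - 15^2)/29 = 29/29 = 1, a_4 = floor((15 + 15)/1) = 30.
  m_5 = 1*30 - 15 = 15, d_5 = (254 - 15^2)/1 = 29/1 = 29: (m_5, d_5) = (m_1, d_1) = (15, 29), so from here the quotients repeat a_1, ..., a_4; the period length is 4.
Hence the expansion of sqrt(254) is a_0 = 15 followed by the repeating block 1, 14, 1, 30 (period 4).

[15; (1, 14, 1, 30)]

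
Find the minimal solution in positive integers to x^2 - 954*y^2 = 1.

(x, y) = (32080051, 1038630)

First expand sqrt(954) as a continued fraction. With x_i = (sqrt(954) + m_i)/d_i and (m_0, d_0) = (0, 1): a_0 = floor(sqrt(954)) = 30, since 30^2 = 900 <= 954 < 961 = 31^2.
Iterate m_{i+1} = d_i*a_i - m_i, d_{i+1} = (954 - m_{i+1}^2)/d_i, a_{i+1} = floor((a_0 + m_{i+1})/d_{i+1}):
  m_1 = 1*30 - 0 = 30, d_1 = (954 - 30^2)/1 = 54/1 = 54, a_1 = floor((30 + 30)/54) = 1.
  m_2 = 54*1 - 30 = 24, d_2 = (954 - 24^2)/54 = 378/54 = 7, a_2 = floor((30 + 24)/7) = 7.
  m_3 = 7*7 - 24 = 25, d_3 = (954 - 25^2)/7 = 329/7 = 47, a_3 = floor((30 + 25)/47) = 1.
  m_4 = 47*1 - 25 = 22, d_4 = (954 - 22^2)/47 = 470/47 = 10, a_4 = floor((30 + 22)/10) = 5.
  m_5 = 10*5 - 22 = 28, d_5 = (954 - 28^2)/10 = 170/10 = 17, a_5 = floor((30 + 28)/17) = 3.
  m_6 = 17*3 - 28 = 23, d_6 = (954 - 23^2)/17 = 425/17 = 25, a_6 = floor((30 + 23)/25) = 2.
  m_7 = 25*2 - 23 = 27, d_7 = (954 - 27^2)/25 = 225/25 = 9, a_7 = floor((30 + 27)/9) = 6.
  m_8 = 9*6 - 27 = 27, d_8 = (954 - 27^2)/9 = 225/9 = 25, a_8 = floor((30 + 27)/25) = 2.
  m_9 = 25*2 - 27 = 23, d_9 = (954 - 23^2)/25 = 425/25 = 17, a_9 = floor((30 + 23)/17) = 3.
  m_10 = 17*3 - 23 = 28, d_10 = (954 - 28^2)/17 = 170/17 = 10, a_10 = floor((30 + 28)/10) = 5.
  m_11 = 10*5 - 28 = 22, d_11 = (954 - 22^2)/10 = 470/10 = 47, a_11 = floor((30 + 22)/47) = 1.
  m_12 = 47*1 - 22 = 25, d_12 = (954 - 25^2)/47 = 329/47 = 7, a_12 = floor((30 + 25)/7) = 7.
  m_13 = 7*7 - 25 = 24, d_13 = (954 - 24^2)/7 = 378/7 = 54, a_13 = floor((30 + 24)/54) = 1.
  m_14 = 54*1 - 24 = 30, d_14 = (954 - 30^2)/54 = 54/54 = 1, a_14 = floor((30 + 30)/1) = 60.
  m_15 = 1*60 - 30 = 30, d_15 = (954 - 30^2)/1 = 54/1 = 54: (m_15, d_15) = (m_1, d_1) = (30, 54), so from here the quotients repeat a_1, ..., a_14; the period length is 14.
So sqrt(954) = [30; (1, 7, 1, 5, 3, 2, 6, 2, 3, 5, 1, 7, 1, 60)] with period length k = 14.
k is even, so the fundamental solution of x^2 - 954y^2 = 1 is (p_{k-1}, q_{k-1}) = (p_13, q_13); compute convergents through index 13.
Convergents (p_i = a_i*p_{i-1} + p_{i-2}, q_i = a_i*q_{i-1} + q_{i-2} with p_{-2}=0, p_{-1}=1, q_{-2}=1, q_{-1}=0):
  i=0: a_0=30, p_0 = 30*1 + 0 = 30, q_0 = 30*0 + 1 = 1.
  i=1: a_1=1, p_1 = 1*30 + 1 = 31, q_1 = 1*1 + 0 = 1.
  i=2: a_2=7, p_2 = 7*31 + 30 = 247, q_2 = 7*1 + 1 = 8.
  i=3: a_3=1, p_3 = 1*247 + 31 = 278, q_3 = 1*8 + 1 = 9.
  i=4: a_4=5, p_4 = 5*278 + 247 = 1637, q_4 = 5*9 + 8 = 53.
  i=5: a_5=3, p_5 = 3*1637 + 278 = 5189, q_5 = 3*53 + 9 = 168.
  i=6: a_6=2, p_6 = 2*5189 + 1637 = 12015, q_6 = 2*168 + 53 = 389.
  i=7: a_7=6, p_7 = 6*12015 + 5189 = 77279, q_7 = 6*389 + 168 = 2502.
  i=8: a_8=2, p_8 = 2*77279 + 12015 = 166573, q_8 = 2*2502 + 389 = 5393.
  i=9: a_9=3, p_9 = 3*166573 + 77279 = 576998, q_9 = 3*5393 + 2502 = 18681.
  i=10: a_10=5, p_10 = 5*576998 + 166573 = 3051563, q_10 = 5*18681 + 5393 = 98798.
  i=11: a_11=1, p_11 = 1*3051563 + 576998 = 3628561, q_11 = 1*98798 + 18681 = 117479.
  i=12: a_12=7, p_12 = 7*3628561 + 3051563 = 28451490, q_12 = 7*117479 + 98798 = 921151.
  i=13: a_13=1, p_13 = 1*28451490 + 3628561 = 32080051, q_13 = 1*921151 + 117479 = 1038630.
Check: 32080051^2 - 954*1038630^2 = 1029129672162601 - 1029129672162600 = 1, so (x, y) = (32080051, 1038630) solves the equation, and by the theorem it is the least positive solution.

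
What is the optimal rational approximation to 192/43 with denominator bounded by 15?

67/15

Expand x = 192/43 as a continued fraction with the Euclidean algorithm:
  192 = 4*43 + 20, so a_0 = 4.
  43 = 2*20 + 3, so a_1 = 2.
  20 = 6*3 + 2, so a_2 = 6.
  3 = 1*2 + 1, so a_3 = 1.
  2 = 2*1 + 0, so a_4 = 2.
so x = [4; 2, 6, 1, 2].
Convergents (p_i = a_i*p_{i-1} + p_{i-2}, q_i = a_i*q_{i-1} + q_{i-2} with p_{-2}=0, p_{-1}=1, q_{-2}=1, q_{-1}=0), until the denominator exceeds 15:
  i=0: a_0=4, p_0 = 4*1 + 0 = 4, q_0 = 4*0 + 1 = 1.
  i=1: a_1=2, p_1 = 2*4 + 1 = 9, q_1 = 2*1 + 0 = 2.
  i=2: a_2=6, p_2 = 6*9 + 4 = 58, q_2 = 6*2 + 1 = 13.
  i=3: a_3=1, p_3 = 1*58 + 9 = 67, q_3 = 1*13 + 2 = 15.
  i=4: a_4=2, p_4 = 2*67 + 58 = 192, q_4 = 2*15 + 13 = 43.
q_4 = 43 > 15, so the last convergent with denominator <= 15 is p_3/q_3 = 67/15.
The closest fraction with denominator <= 15 is either p_3/q_3 or the intermediate fraction (k*p_3 + p_2)/(k*q_3 + q_2) with the largest k >= 1 whose denominator stays <= 15; these approach x as k grows, and every other convergent or intermediate fraction in range is farther away.
Largest k: floor((15 - q_2)/q_3) = floor((15 - 13)/15) = 0.
Since k = 0, no intermediate fraction beyond p_3/q_3 has denominator <= 15, so the convergent 67/15 is the closest (its error is |192*15 - 67*43|/(43*15) = 1/645).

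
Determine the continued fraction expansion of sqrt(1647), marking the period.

[40; (1, 1, 2, 1, 1, 80)]

Write x_i = (sqrt(1647) + m_i)/d_i with (m_0, d_0) = (0, 1). a_0 = floor(sqrt(1647)) = 40, since 40^2 = 1600 <= 1647 < 1681 = 41^2.
Iterate m_{i+1} = d_i*a_i - m_i, d_{i+1} = (1647 - m_{i+1}^2)/d_i, a_{i+1} = floor((a_0 + m_{i+1})/d_{i+1}):
  m_1 = 1*40 - 0 = 40, d_1 = (1647 - 40^2)/1 = 47/1 = 47, a_1 = floor((40 + 40)/47) = 1.
  m_2 = 47*1 - 40 = 7, d_2 = (1647 - 7^2)/47 = 1598/47 = 34, a_2 = floor((40 + 7)/34) = 1.
  m_3 = 34*1 - 7 = 27, d_3 = (1647 - 27^2)/34 = 918/34 = 27, a_3 = floor((40 + 27)/27) = 2.
  m_4 = 27*2 - 27 = 27, d_4 = (1647 - 27^2)/27 = 918/27 = 34, a_4 = floor((40 + 27)/34) = 1.
  m_5 = 34*1 - 27 = 7, d_5 = (1647 - 7^2)/34 = 1598/34 = 47, a_5 = floor((40 + 7)/47) = 1.
  m_6 = 47*1 - 7 = 40, d_6 = (1647 - 40^2)/47 = 47/47 = 1, a_6 = floor((40 + 40)/1) = 80.
  m_7 = 1*80 - 40 = 40, d_7 = (1647 - 40^2)/1 = 47/1 = 47: (m_7, d_7) = (m_1, d_1) = (40, 47), so from here the quotients repeat a_1, ..., a_6; the period length is 6.
Hence the expansion of sqrt(1647) is a_0 = 40 followed by the repeating block 1, 1, 2, 1, 1, 80 (period 6).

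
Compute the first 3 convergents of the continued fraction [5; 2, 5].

5/1, 11/2, 60/11

Using the convergent recurrence p_i = a_i*p_{i-1} + p_{i-2}, q_i = a_i*q_{i-1} + q_{i-2} with p_{-2}=0, p_{-1}=1, q_{-2}=1, q_{-1}=0:
  i=0: a_0=5, p_0 = 5*1 + 0 = 5, q_0 = 5*0 + 1 = 1.
  i=1: a_1=2, p_1 = 2*5 + 1 = 11, q_1 = 2*1 + 0 = 2.
  i=2: a_2=5, p_2 = 5*11 + 5 = 60, q_2 = 5*2 + 1 = 11.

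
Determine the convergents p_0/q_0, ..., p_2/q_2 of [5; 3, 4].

Using the convergent recurrence p_i = a_i*p_{i-1} + p_{i-2}, q_i = a_i*q_{i-1} + q_{i-2} with p_{-2}=0, p_{-1}=1, q_{-2}=1, q_{-1}=0:
  i=0: a_0=5, p_0 = 5*1 + 0 = 5, q_0 = 5*0 + 1 = 1.
  i=1: a_1=3, p_1 = 3*5 + 1 = 16, q_1 = 3*1 + 0 = 3.
  i=2: a_2=4, p_2 = 4*16 + 5 = 69, q_2 = 4*3 + 1 = 13.

5/1, 16/3, 69/13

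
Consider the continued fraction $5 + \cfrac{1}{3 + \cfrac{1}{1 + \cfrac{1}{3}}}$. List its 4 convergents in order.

5/1, 16/3, 21/4, 79/15

Using the convergent recurrence p_i = a_i*p_{i-1} + p_{i-2}, q_i = a_i*q_{i-1} + q_{i-2} with p_{-2}=0, p_{-1}=1, q_{-2}=1, q_{-1}=0:
  i=0: a_0=5, p_0 = 5*1 + 0 = 5, q_0 = 5*0 + 1 = 1.
  i=1: a_1=3, p_1 = 3*5 + 1 = 16, q_1 = 3*1 + 0 = 3.
  i=2: a_2=1, p_2 = 1*16 + 5 = 21, q_2 = 1*3 + 1 = 4.
  i=3: a_3=3, p_3 = 3*21 + 16 = 79, q_3 = 3*4 + 3 = 15.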